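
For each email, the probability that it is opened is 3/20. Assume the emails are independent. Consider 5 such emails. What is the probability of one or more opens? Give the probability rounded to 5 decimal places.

P(at least one) = 1 − P(none) = 1 − (1 − 0.15)^5
= 1 − 0.4437053 = 0.5562947

0.55629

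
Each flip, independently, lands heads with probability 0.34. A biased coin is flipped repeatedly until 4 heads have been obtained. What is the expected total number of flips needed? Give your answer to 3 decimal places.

11.765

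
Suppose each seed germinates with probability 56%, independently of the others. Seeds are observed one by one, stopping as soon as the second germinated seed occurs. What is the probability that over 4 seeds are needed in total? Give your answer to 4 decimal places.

0.2283

Needing more than 4 seeds ⇔ fewer than 2 successes in the first 4. With X ~ Binomial(4, 0.56), P(Y > 4) = P(X ≤ 1).
  k=0: C(4,0)·0.56^0·0.44^4 = 0.037481
  k=1: C(4,1)·0.56^1·0.44^3 = 0.190812
P(X ≤ 1) = 0.228293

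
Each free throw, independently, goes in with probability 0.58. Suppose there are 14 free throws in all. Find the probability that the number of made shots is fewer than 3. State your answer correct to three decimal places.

0.001

X ~ Binomial(14, 0.58); P(X ≤ 2) = Σ C(14,k) p^k (1−p)^(14−k) over k:
  k=0: C(14,0)·0.58^0·0.42^14 = 0.00001
  k=1: C(14,1)·0.58^1·0.42^13 = 0.00010
  k=2: C(14,2)·0.58^2·0.42^12 = 0.00092
Total = 0.00103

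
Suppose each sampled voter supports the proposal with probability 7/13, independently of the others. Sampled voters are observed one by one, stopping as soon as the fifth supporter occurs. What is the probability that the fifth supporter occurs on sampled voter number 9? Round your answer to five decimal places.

0.14378

Y = trial on which the fifth success occurs; negative binomial, r=5, p=0.538462.
P(Y=9) = C(8,4) · p^5 · (1−p)^4
= 70 · 0.045266 · 0.045377 = 0.1437815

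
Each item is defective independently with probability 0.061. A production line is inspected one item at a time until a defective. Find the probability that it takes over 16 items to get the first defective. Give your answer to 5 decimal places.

0.36530

Y = number of items to the first success; geometric, p = 0.061.
P(Y > 16) = P(first 16 all fail) = (1−p)^16 = 0.3652998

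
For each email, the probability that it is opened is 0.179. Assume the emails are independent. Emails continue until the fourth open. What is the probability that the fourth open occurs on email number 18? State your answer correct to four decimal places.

0.0441

Y = trial on which the fourth success occurs; negative binomial, r=4, p=0.179.
P(Y=18) = C(17,3) · p^4 · (1−p)^14
= 680 · 0.0010266 · 0.063213 = 0.044129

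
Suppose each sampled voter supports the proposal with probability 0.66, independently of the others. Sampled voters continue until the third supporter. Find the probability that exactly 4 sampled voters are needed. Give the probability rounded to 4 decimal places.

Y = trial on which the third success occurs; negative binomial, r=3, p=0.66.
P(Y=4) = C(3,2) · p^3 · (1−p)^1
= 3 · 0.2875 · 0.34 = 0.293246

0.2932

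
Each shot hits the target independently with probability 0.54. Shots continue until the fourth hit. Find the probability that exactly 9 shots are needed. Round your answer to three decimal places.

0.098

Y = trial on which the fourth success occurs; negative binomial, r=4, p=0.54.
P(Y=9) = C(8,3) · p^4 · (1−p)^5
= 56 · 0.085031 · 0.020596 = 0.09807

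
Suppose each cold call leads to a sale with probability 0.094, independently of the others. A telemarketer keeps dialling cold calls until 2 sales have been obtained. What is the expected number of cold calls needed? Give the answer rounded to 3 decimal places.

21.277

Y = total cold calls until the second success; negative binomial with r=2, p=0.094.
E[Y] = r / p = 2 / 0.094 = 21.27660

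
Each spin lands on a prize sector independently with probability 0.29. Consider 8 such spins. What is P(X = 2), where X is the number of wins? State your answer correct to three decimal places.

X ~ Binomial(n=8, p=0.29).
P(X=2) = C(8,2) · p^2 · (1−p)^6
= 28 · 0.0841 · 0.1281 = 0.30165

0.302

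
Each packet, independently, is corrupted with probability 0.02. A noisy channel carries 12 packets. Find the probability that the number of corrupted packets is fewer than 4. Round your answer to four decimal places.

X ~ Binomial(12, 0.02); P(X ≤ 3) = Σ C(12,k) p^k (1−p)^(12−k) over k:
  k=0: C(12,0)·0.02^0·0.98^12 = 0.784717
  k=1: C(12,1)·0.02^1·0.98^11 = 0.192176
  k=2: C(12,2)·0.02^2·0.98^10 = 0.021571
  k=3: C(12,3)·0.02^3·0.98^9 = 0.001467
Total = 0.999930

0.9999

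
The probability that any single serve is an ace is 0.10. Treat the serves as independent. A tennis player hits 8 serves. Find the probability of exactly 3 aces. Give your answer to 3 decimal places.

0.033

X ~ Binomial(n=8, p=0.10).
P(X=3) = C(8,3) · p^3 · (1−p)^5
= 56 · 0.001 · 0.59049 = 0.03307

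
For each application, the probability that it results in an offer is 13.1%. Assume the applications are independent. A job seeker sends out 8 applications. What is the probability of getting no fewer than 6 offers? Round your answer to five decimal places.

X ~ Binomial(8, 0.131); P(X ≥ 6) = Σ C(8,k) p^k (1−p)^(8−k) over k:
  k=6: C(8,6)·0.131^6·0.869^2 = 0.0001069
  k=7: C(8,7)·0.131^7·0.869^1 = 0.0000046
  k=8: C(8,8)·0.131^8·0.869^0 = 0.0000001
Total = 0.0001116

0.00011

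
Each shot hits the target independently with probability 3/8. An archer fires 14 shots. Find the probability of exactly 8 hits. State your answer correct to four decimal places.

0.0700

X ~ Binomial(n=14, p=0.375).
P(X=8) = C(14,8) · p^8 · (1−p)^6
= 3003 · 0.00039107 · 0.059605 = 0.069998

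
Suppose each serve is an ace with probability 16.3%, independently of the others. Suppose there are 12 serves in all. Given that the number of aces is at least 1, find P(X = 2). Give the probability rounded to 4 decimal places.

X ~ Binomial(12, 0.163). Want P(X=2 | X≥1) = P(X=2) / P(X≥1).
P(X=2) = C(12,2)·0.163^2·0.837^10 = 0.295920
P(X≥1) = 1 − 0.118224 = 0.881776
Ratio = 0.295920 / 0.881776 = 0.335595

0.3356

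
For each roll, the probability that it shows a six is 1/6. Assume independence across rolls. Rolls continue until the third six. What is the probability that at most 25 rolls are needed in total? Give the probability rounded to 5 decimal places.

0.81131

Finishing within 25 rolls ⇔ at least 3 successes in the first 25. With X ~ Binomial(25, 0.166667), P(Y ≤ 25) = 1 − P(X ≤ 2).
  k=0: C(25,0)·0.166667^0·0.833333^25 = 0.0104826
  k=1: C(25,1)·0.166667^1·0.833333^24 = 0.0524130
  k=2: C(25,2)·0.166667^2·0.833333^23 = 0.1257912
1 − 0.1886867 = 0.8113133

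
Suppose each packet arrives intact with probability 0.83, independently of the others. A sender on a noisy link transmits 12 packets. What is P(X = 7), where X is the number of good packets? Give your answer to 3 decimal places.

0.031

X ~ Binomial(n=12, p=0.83).
P(X=7) = C(12,7) · p^7 · (1−p)^5
= 792 · 0.27136 · 0.00014199 = 0.03052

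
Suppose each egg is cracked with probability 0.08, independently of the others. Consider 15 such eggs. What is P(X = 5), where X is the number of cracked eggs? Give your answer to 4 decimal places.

0.0043

X ~ Binomial(n=15, p=0.08).
P(X=5) = C(15,5) · p^5 · (1−p)^10
= 3003 · 3.2768e-06 · 0.43439 = 0.004274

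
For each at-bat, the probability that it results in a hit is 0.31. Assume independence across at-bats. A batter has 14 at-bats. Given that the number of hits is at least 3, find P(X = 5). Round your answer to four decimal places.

0.2369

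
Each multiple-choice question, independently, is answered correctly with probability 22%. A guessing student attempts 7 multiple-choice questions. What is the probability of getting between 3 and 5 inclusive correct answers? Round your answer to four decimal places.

X ~ Binomial(7, 0.22); P(3 ≤ X ≤ 5) = Σ C(7,k) p^k (1−p)^(7−k) over k:
  k=3: C(7,3)·0.22^3·0.78^4 = 0.137948
  k=4: C(7,4)·0.22^4·0.78^3 = 0.038908
  k=5: C(7,5)·0.22^5·0.78^2 = 0.006584
Total = 0.183441

0.1834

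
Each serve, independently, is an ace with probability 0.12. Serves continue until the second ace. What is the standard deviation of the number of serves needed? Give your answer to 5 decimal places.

Y = total serves until the second success; negative binomial with r=2, p=0.12.
SD(Y) = √[r(1−p)/p²] = √(122.2222222) = 11.0554160

11.05542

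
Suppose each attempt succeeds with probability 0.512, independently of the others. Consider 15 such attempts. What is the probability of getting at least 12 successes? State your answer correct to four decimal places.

X ~ Binomial(15, 0.512); P(X ≥ 12) = Σ C(15,k) p^k (1−p)^(15−k) over k:
  k=12: C(15,12)·0.512^12·0.488^3 = 0.017160
  k=13: C(15,13)·0.512^13·0.488^2 = 0.004155
  k=14: C(15,14)·0.512^14·0.488^1 = 0.000623
  k=15: C(15,15)·0.512^15·0.488^0 = 0.000044
Total = 0.021981

0.0220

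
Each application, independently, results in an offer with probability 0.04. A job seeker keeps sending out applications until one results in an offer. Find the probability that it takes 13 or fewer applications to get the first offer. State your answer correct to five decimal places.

Y = number of applications to the first success; geometric, p = 0.04.
P(Y ≤ 13) = 1 − (1−p)^13 = 1 − 0.5882014 = 0.4117986

0.41180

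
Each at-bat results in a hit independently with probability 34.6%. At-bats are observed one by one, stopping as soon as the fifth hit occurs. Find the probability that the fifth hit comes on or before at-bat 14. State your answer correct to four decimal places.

Finishing within 14 at-bats ⇔ at least 5 successes in the first 14. With X ~ Binomial(14, 0.346), P(Y ≤ 14) = 1 − P(X ≤ 4).
  k=0: C(14,0)·0.346^0·0.654^14 = 0.002619
  k=1: C(14,1)·0.346^1·0.654^13 = 0.019396
  k=2: C(14,2)·0.346^2·0.654^12 = 0.066700
  k=3: C(14,3)·0.346^3·0.654^11 = 0.141151
  k=4: C(14,4)·0.346^4·0.654^10 = 0.205360
1 − 0.435226 = 0.564774

0.5648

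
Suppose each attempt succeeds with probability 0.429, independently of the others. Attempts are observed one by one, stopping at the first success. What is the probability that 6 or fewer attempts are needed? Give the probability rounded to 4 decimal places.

0.9653

Y = number of attempts to the first success; geometric, p = 0.429.
P(Y ≤ 6) = 1 − (1−p)^6 = 1 − 0.034659 = 0.965341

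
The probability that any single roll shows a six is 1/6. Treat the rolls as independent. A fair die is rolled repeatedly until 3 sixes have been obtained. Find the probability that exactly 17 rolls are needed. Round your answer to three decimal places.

0.043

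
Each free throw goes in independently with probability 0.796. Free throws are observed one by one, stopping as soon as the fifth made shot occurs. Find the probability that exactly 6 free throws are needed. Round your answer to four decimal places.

Y = trial on which the fifth success occurs; negative binomial, r=5, p=0.796.
P(Y=6) = C(5,4) · p^5 · (1−p)^1
= 5 · 0.31957 · 0.204 = 0.325961

0.3260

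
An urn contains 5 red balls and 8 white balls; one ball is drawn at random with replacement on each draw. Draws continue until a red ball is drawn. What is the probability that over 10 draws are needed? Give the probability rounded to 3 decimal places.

Y = number of draws to the first success; geometric, p = 0.384615.
P(Y > 10) = P(first 10 all fail) = (1−p)^10 = 0.00779

0.008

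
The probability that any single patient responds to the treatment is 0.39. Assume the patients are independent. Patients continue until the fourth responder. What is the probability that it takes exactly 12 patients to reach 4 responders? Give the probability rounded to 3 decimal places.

0.073

Y = trial on which the fourth success occurs; negative binomial, r=4, p=0.39.
P(Y=12) = C(11,3) · p^4 · (1−p)^8
= 165 · 0.023134 · 0.019171 = 0.07318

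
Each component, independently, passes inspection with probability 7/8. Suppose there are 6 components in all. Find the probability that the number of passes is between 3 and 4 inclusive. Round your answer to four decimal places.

0.1636

X ~ Binomial(6, 0.875); P(3 ≤ X ≤ 4) = Σ C(6,k) p^k (1−p)^(6−k) over k:
  k=3: C(6,3)·0.875^3·0.125^3 = 0.026169
  k=4: C(6,4)·0.875^4·0.125^2 = 0.137386
Total = 0.163555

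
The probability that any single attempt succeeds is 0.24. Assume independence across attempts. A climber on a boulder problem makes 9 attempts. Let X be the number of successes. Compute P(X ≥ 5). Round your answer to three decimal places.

0.042

X ~ Binomial(9, 0.24); P(X ≥ 5) = Σ C(9,k) p^k (1−p)^(9−k) over k:
  k=5: C(9,5)·0.24^5·0.76^4 = 0.03347
  k=6: C(9,6)·0.24^6·0.76^3 = 0.00705
  k=7: C(9,7)·0.24^7·0.76^2 = 0.00095
  k=8: C(9,8)·0.24^8·0.76^1 = 0.00008
  k=9: C(9,9)·0.24^9·0.76^0 = 0.00000
Total = 0.04155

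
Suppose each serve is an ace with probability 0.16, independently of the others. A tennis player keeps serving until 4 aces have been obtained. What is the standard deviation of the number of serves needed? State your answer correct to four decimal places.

Y = total serves until the fourth success; negative binomial with r=4, p=0.16.
SD(Y) = √[r(1−p)/p²] = √(131.250000) = 11.456439

11.4564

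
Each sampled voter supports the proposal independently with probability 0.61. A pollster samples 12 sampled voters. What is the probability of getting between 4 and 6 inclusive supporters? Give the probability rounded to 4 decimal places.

0.2960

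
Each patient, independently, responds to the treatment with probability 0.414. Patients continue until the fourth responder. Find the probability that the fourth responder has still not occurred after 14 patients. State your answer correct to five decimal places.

Needing more than 14 patients ⇔ fewer than 4 successes in the first 14. With X ~ Binomial(14, 0.414), P(Y > 14) = P(X ≤ 3).
  k=0: C(14,0)·0.414^0·0.586^14 = 0.0005631
  k=1: C(14,1)·0.414^1·0.586^13 = 0.0055693
  k=2: C(14,2)·0.414^2·0.586^12 = 0.0255749
  k=3: C(14,3)·0.414^3·0.586^11 = 0.0722730
P(X ≤ 3) = 0.1039802

0.10398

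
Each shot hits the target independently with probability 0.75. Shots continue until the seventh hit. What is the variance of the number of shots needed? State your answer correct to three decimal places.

3.111

Y = total shots until the seventh success; negative binomial with r=7, p=0.75.
Var(Y) = r(1−p)/p² = 7·0.25 / 0.75² = 3.11111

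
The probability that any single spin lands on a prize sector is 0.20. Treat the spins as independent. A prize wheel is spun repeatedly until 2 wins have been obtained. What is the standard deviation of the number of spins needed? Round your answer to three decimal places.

6.325

Y = total spins until the second success; negative binomial with r=2, p=0.20.
SD(Y) = √[r(1−p)/p²] = √(40.00000) = 6.32456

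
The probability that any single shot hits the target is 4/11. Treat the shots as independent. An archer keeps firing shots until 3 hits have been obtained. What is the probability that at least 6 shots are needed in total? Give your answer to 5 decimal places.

0.74329

Needing more than 5 shots ⇔ fewer than 3 successes in the first 5. With X ~ Binomial(5, 0.363636), P(Y > 5) = P(X ≤ 2).
  k=0: C(5,0)·0.363636^0·0.636364^5 = 0.1043582
  k=1: C(5,1)·0.363636^1·0.636364^4 = 0.2981664
  k=2: C(5,2)·0.363636^2·0.636364^3 = 0.3407616
P(X ≤ 2) = 0.7432863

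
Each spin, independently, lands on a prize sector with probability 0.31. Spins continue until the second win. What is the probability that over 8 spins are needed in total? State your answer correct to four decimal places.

0.2360

Needing more than 8 spins ⇔ fewer than 2 successes in the first 8. With X ~ Binomial(8, 0.31), P(Y > 8) = P(X ≤ 1).
  k=0: C(8,0)·0.31^0·0.69^8 = 0.051380
  k=1: C(8,1)·0.31^1·0.69^7 = 0.184670
P(X ≤ 1) = 0.236049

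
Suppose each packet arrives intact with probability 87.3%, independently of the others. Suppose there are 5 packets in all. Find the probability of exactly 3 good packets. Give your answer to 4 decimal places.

0.1073

X ~ Binomial(n=5, p=0.873).
P(X=3) = C(5,3) · p^3 · (1−p)^2
= 10 · 0.66534 · 0.016129 = 0.107312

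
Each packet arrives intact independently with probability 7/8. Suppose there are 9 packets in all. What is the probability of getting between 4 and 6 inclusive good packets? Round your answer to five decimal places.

X ~ Binomial(9, 0.875); P(4 ≤ X ≤ 6) = Σ C(9,k) p^k (1−p)^(9−k) over k:
  k=4: C(9,4)·0.875^4·0.125^5 = 0.0022540
  k=5: C(9,5)·0.875^5·0.125^4 = 0.0157780
  k=6: C(9,6)·0.875^6·0.125^3 = 0.0736305
Total = 0.0916624

0.09166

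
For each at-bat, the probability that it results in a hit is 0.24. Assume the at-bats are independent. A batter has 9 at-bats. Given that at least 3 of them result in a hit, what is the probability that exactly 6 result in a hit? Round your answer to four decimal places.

X ~ Binomial(9, 0.24). Want P(X=6 | X≥3) = P(X=6) / P(X≥3).
P(X=6) = C(9,6)·0.24^6·0.76^3 = 0.007047
P(X≥3) = 1 − 0.084591 − 0.240416 − 0.303683 = 0.371311
Ratio = 0.007047 / 0.371311 = 0.018978

0.0190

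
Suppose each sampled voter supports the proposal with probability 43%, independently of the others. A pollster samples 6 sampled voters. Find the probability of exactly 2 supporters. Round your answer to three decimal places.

0.293

X ~ Binomial(n=6, p=0.43).
P(X=2) = C(6,2) · p^2 · (1−p)^4
= 15 · 0.1849 · 0.10556 = 0.29277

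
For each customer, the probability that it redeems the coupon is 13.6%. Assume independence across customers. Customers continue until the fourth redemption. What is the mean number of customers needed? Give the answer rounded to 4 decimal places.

Y = total customers until the fourth success; negative binomial with r=4, p=0.136.
E[Y] = r / p = 4 / 0.136 = 29.411765

29.4118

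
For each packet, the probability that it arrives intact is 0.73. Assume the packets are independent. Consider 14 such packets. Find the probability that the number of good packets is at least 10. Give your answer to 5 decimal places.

0.68073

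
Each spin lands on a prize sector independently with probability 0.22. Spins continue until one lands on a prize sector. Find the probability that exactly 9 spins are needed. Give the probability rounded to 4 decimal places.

Geometric (trials to first success), p = 0.22.
P(Y = 9) = (1−p)^8 · p = 0.13701 · 0.22 = 0.030143

0.0301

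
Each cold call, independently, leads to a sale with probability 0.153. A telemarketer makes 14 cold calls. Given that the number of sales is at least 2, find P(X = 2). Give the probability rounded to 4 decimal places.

0.4435

X ~ Binomial(14, 0.153). Want P(X=2 | X≥2) = P(X=2) / P(X≥2).
P(X=2) = C(14,2)·0.153^2·0.847^12 = 0.290419
P(X≥2) = 1 − 0.097807 − 0.247345 = 0.654848
Ratio = 0.290419 / 0.654848 = 0.443491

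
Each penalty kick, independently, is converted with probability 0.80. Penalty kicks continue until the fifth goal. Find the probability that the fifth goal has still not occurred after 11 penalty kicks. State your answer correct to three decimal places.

0.002

Needing more than 11 penalty kicks ⇔ fewer than 5 successes in the first 11. With X ~ Binomial(11, 0.80), P(Y > 11) = P(X ≤ 4).
  k=0: C(11,0)·0.80^0·0.20^11 = 0.00000
  k=1: C(11,1)·0.80^1·0.20^10 = 0.00000
  k=2: C(11,2)·0.80^2·0.20^9 = 0.00002
  k=3: C(11,3)·0.80^3·0.20^8 = 0.00022
  k=4: C(11,4)·0.80^4·0.20^7 = 0.00173
P(X ≤ 4) = 0.00197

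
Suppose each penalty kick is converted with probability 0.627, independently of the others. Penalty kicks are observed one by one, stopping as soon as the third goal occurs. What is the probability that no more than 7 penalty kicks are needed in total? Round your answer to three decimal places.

0.928

Finishing within 7 penalty kicks ⇔ at least 3 successes in the first 7. With X ~ Binomial(7, 0.627), P(Y ≤ 7) = 1 − P(X ≤ 2).
  k=0: C(7,0)·0.627^0·0.373^7 = 0.00100
  k=1: C(7,1)·0.627^1·0.373^6 = 0.01182
  k=2: C(7,2)·0.627^2·0.373^5 = 0.05961
1 − 0.07243 = 0.92757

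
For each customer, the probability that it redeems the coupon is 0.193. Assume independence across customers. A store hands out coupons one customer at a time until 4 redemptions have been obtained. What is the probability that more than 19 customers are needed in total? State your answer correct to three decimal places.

0.486

Needing more than 19 customers ⇔ fewer than 4 successes in the first 19. With X ~ Binomial(19, 0.193), P(Y > 19) = P(X ≤ 3).
  k=0: C(19,0)·0.193^0·0.807^19 = 0.01701
  k=1: C(19,1)·0.193^1·0.807^18 = 0.07727
  k=2: C(19,2)·0.193^2·0.807^17 = 0.16633
  k=3: C(19,3)·0.193^3·0.807^16 = 0.22541
P(X ≤ 3) = 0.48602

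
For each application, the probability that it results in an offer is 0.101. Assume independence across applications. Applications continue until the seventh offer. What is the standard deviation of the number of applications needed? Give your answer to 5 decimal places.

Y = total applications until the seventh success; negative binomial with r=7, p=0.101.
SD(Y) = √[r(1−p)/p²] = √(616.9003039) = 24.8374778

24.83748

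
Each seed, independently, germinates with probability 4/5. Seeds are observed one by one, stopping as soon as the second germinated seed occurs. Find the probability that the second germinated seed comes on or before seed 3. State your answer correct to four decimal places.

Finishing within 3 seeds ⇔ at least 2 successes in the first 3. With X ~ Binomial(3, 0.80), P(Y ≤ 3) = 1 − P(X ≤ 1).
  k=0: C(3,0)·0.80^0·0.20^3 = 0.008000
  k=1: C(3,1)·0.80^1·0.20^2 = 0.096000
1 − 0.104000 = 0.896000

0.8960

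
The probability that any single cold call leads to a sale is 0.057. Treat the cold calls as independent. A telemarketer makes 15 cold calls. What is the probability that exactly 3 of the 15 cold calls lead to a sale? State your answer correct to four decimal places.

X ~ Binomial(n=15, p=0.057).
P(X=3) = C(15,3) · p^3 · (1−p)^12
= 455 · 0.00018519 · 0.49447 = 0.041665

0.0417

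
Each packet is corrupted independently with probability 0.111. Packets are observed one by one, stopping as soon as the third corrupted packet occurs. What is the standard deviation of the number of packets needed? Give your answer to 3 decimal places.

Y = total packets until the third success; negative binomial with r=3, p=0.111.
SD(Y) = √[r(1−p)/p²] = √(216.45970) = 14.71257

14.713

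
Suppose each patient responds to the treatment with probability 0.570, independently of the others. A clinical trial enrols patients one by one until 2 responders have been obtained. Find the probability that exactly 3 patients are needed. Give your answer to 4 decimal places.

Y = trial on which the second success occurs; negative binomial, r=2, p=0.57.
P(Y=3) = C(2,1) · p^2 · (1−p)^1
= 2 · 0.3249 · 0.43 = 0.279414

0.2794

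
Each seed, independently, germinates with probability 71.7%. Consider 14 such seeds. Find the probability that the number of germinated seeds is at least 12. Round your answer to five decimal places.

0.19647

X ~ Binomial(14, 0.717); P(X ≥ 12) = Σ C(14,k) p^k (1−p)^(14−k) over k:
  k=12: C(14,12)·0.717^12·0.283^2 = 0.1345377
  k=13: C(14,13)·0.717^13·0.283^1 = 0.0524401
  k=14: C(14,14)·0.717^14·0.283^0 = 0.0094900
Total = 0.1964679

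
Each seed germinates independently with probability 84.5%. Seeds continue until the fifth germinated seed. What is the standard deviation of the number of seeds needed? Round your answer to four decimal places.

Y = total seeds until the fifth success; negative binomial with r=5, p=0.845.
SD(Y) = √[r(1−p)/p²] = √(1.085396) = 1.041823

1.0418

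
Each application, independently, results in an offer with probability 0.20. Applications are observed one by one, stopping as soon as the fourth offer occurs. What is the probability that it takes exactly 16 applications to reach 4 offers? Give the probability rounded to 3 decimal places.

Y = trial on which the fourth success occurs; negative binomial, r=4, p=0.20.
P(Y=16) = C(15,3) · p^4 · (1−p)^12
= 455 · 0.0016 · 0.068719 = 0.05003

0.050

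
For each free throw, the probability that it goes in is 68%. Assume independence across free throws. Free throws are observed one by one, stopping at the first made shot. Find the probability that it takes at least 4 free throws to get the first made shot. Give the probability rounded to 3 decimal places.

Y = number of free throws to the first success; geometric, p = 0.68.
P(Y > 3) = P(first 3 all fail) = (1−p)^3 = 0.03277

0.033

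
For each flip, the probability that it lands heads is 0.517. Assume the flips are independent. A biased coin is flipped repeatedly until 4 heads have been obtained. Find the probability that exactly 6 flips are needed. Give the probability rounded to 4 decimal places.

Y = trial on which the fourth success occurs; negative binomial, r=4, p=0.517.
P(Y=6) = C(5,3) · p^4 · (1−p)^2
= 10 · 0.071443 · 0.23329 = 0.166670

0.1667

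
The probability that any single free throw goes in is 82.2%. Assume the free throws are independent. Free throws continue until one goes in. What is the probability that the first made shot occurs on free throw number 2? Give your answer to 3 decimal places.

Geometric (trials to first success), p = 0.822.
P(Y = 2) = (1−p)^1 · p = 0.178 · 0.822 = 0.14632

0.146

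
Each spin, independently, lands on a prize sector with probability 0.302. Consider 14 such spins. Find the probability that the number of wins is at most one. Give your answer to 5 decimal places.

0.04598

X ~ Binomial(14, 0.302); P(X ≤ 1) = Σ C(14,k) p^k (1−p)^(14−k) over k:
  k=0: C(14,0)·0.302^0·0.698^14 = 0.0065159
  k=1: C(14,1)·0.302^1·0.698^13 = 0.0394689
Total = 0.0459849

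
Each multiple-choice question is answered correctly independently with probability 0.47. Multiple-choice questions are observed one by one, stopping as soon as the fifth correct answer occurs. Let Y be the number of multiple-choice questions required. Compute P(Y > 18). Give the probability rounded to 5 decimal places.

Needing more than 18 multiple-choice questions ⇔ fewer than 5 successes in the first 18. With X ~ Binomial(18, 0.47), P(Y > 18) = P(X ≤ 4).
  k=0: C(18,0)·0.47^0·0.53^18 = 0.0000109
  k=1: C(18,1)·0.47^1·0.53^17 = 0.0001738
  k=2: C(18,2)·0.47^2·0.53^16 = 0.0013101
  k=3: C(18,3)·0.47^3·0.53^15 = 0.0061961
  k=4: C(18,4)·0.47^4·0.53^14 = 0.0206051
P(X ≤ 4) = 0.0282960

0.02830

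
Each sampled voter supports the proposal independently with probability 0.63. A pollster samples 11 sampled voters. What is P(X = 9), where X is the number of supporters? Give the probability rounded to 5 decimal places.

0.11771

X ~ Binomial(n=11, p=0.63).
P(X=9) = C(11,9) · p^9 · (1−p)^2
= 55 · 0.015634 · 0.1369 = 0.1177148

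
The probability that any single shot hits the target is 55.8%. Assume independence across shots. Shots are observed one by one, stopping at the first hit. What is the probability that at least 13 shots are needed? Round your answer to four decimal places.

0.0001

Y = number of shots to the first success; geometric, p = 0.558.
P(Y > 12) = P(first 12 all fail) = (1−p)^12 = 0.000056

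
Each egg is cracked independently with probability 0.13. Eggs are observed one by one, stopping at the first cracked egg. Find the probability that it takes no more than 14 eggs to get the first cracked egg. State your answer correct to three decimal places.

Y = number of eggs to the first success; geometric, p = 0.13.
P(Y ≤ 14) = 1 − (1−p)^14 = 1 − 0.14232 = 0.85768

0.858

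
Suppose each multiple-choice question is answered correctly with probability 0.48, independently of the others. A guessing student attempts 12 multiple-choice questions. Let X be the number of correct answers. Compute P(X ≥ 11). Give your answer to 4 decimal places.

0.0021

X ~ Binomial(12, 0.48); P(X ≥ 11) = Σ C(12,k) p^k (1−p)^(12−k) over k:
  k=11: C(12,11)·0.48^11·0.52^1 = 0.001945
  k=12: C(12,12)·0.48^12·0.52^0 = 0.000150
Total = 0.002094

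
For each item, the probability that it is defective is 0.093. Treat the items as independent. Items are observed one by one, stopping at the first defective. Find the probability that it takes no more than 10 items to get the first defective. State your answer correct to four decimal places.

0.6232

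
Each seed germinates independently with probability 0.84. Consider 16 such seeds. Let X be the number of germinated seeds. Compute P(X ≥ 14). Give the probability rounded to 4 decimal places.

X ~ Binomial(16, 0.84); P(X ≥ 14) = Σ C(16,k) p^k (1−p)^(16−k) over k:
  k=14: C(16,14)·0.84^14·0.16^2 = 0.267505
  k=15: C(16,15)·0.84^15·0.16^1 = 0.187253
  k=16: C(16,16)·0.84^16·0.16^0 = 0.061442
Total = 0.516200

0.5162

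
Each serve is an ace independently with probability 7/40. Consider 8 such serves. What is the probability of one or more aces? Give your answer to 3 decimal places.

0.785

P(at least one) = 1 − P(none) = 1 − (1 − 0.175)^8
= 1 − 0.21460 = 0.78540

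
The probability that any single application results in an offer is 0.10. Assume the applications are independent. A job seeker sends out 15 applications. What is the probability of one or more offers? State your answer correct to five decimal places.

P(at least one) = 1 − P(none) = 1 − (1 − 0.10)^15
= 1 − 0.2058911 = 0.7941089

0.79411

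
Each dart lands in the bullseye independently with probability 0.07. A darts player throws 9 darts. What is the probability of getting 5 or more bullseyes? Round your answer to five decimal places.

X ~ Binomial(9, 0.07); P(X ≥ 5) = Σ C(9,k) p^k (1−p)^(9−k) over k:
  k=5: C(9,5)·0.07^5·0.93^4 = 0.0001584
  k=6: C(9,6)·0.07^6·0.93^3 = 0.0000079
  k=7: C(9,7)·0.07^7·0.93^2 = 0.0000003
  k=8: C(9,8)·0.07^8·0.93^1 = 0.0000000
  k=9: C(9,9)·0.07^9·0.93^0 = 0.0000000
Total = 0.0001666

0.00017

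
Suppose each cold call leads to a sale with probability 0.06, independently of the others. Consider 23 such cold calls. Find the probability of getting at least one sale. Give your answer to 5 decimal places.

0.75904

P(at least one) = 1 − P(none) = 1 − (1 − 0.06)^23
= 1 − 0.2409576 = 0.7590424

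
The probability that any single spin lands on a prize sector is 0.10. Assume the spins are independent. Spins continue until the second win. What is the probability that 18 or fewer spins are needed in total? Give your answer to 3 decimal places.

Finishing within 18 spins ⇔ at least 2 successes in the first 18. With X ~ Binomial(18, 0.10), P(Y ≤ 18) = 1 − P(X ≤ 1).
  k=0: C(18,0)·0.10^0·0.90^18 = 0.15009
  k=1: C(18,1)·0.10^1·0.90^17 = 0.30019
1 − 0.45028 = 0.54972

0.550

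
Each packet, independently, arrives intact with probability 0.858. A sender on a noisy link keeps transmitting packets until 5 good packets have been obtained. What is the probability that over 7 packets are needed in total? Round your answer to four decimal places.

0.0642

Needing more than 7 packets ⇔ fewer than 5 successes in the first 7. With X ~ Binomial(7, 0.858), P(Y > 7) = P(X ≤ 4).
  k=0: C(7,0)·0.858^0·0.142^7 = 0.000001
  k=1: C(7,1)·0.858^1·0.142^6 = 0.000049
  k=2: C(7,2)·0.858^2·0.142^5 = 0.000893
  k=3: C(7,3)·0.858^3·0.142^4 = 0.008988
  k=4: C(7,4)·0.858^4·0.142^3 = 0.054310
P(X ≤ 4) = 0.064242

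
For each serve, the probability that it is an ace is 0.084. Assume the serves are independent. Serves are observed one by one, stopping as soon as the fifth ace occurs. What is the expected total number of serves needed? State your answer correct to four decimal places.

59.5238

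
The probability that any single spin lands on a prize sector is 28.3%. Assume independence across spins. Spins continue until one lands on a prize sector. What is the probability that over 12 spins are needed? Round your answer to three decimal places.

Y = number of spins to the first success; geometric, p = 0.283.
P(Y > 12) = P(first 12 all fail) = (1−p)^12 = 0.01846

0.018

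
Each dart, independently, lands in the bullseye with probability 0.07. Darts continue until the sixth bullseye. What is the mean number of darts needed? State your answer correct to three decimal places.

Y = total darts until the sixth success; negative binomial with r=6, p=0.07.
E[Y] = r / p = 6 / 0.07 = 85.71429

85.714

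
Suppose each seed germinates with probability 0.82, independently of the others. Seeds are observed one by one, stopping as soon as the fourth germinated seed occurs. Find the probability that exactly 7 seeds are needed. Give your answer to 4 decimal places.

0.0527

Y = trial on which the fourth success occurs; negative binomial, r=4, p=0.82.
P(Y=7) = C(6,3) · p^4 · (1−p)^3
= 20 · 0.45212 · 0.005832 = 0.052735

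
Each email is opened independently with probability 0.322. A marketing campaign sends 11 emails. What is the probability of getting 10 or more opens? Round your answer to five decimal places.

X ~ Binomial(11, 0.322); P(X ≥ 10) = Σ C(11,k) p^k (1−p)^(11−k) over k:
  k=10: C(11,10)·0.322^10·0.678^1 = 0.0000894
  k=11: C(11,11)·0.322^11·0.678^0 = 0.0000039
Total = 0.0000932

0.00009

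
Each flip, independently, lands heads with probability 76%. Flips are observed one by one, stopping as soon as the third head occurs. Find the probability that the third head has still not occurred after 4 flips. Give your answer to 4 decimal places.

Needing more than 4 flips ⇔ fewer than 3 successes in the first 4. With X ~ Binomial(4, 0.76), P(Y > 4) = P(X ≤ 2).
  k=0: C(4,0)·0.76^0·0.24^4 = 0.003318
  k=1: C(4,1)·0.76^1·0.24^3 = 0.042025
  k=2: C(4,2)·0.76^2·0.24^2 = 0.199619
P(X ≤ 2) = 0.244961

0.2450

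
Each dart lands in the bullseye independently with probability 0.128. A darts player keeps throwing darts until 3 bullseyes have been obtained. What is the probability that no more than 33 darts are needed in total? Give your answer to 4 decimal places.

Finishing within 33 darts ⇔ at least 3 successes in the first 33. With X ~ Binomial(33, 0.128), P(Y ≤ 33) = 1 − P(X ≤ 2).
  k=0: C(33,0)·0.128^0·0.872^33 = 0.010890
  k=1: C(33,1)·0.128^1·0.872^32 = 0.052754
  k=2: C(33,2)·0.128^2·0.872^31 = 0.123898
1 − 0.187542 = 0.812458

0.8125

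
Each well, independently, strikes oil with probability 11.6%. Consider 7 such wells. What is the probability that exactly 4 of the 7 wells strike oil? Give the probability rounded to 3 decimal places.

0.004

X ~ Binomial(n=7, p=0.116).
P(X=4) = C(7,4) · p^4 · (1−p)^3
= 35 · 0.00018106 · 0.69081 = 0.00438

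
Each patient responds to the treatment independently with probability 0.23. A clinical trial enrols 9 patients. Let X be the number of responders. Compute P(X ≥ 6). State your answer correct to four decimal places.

X ~ Binomial(9, 0.23); P(X ≥ 6) = Σ C(9,k) p^k (1−p)^(9−k) over k:
  k=6: C(9,6)·0.23^6·0.77^3 = 0.005677
  k=7: C(9,7)·0.23^7·0.77^2 = 0.000727
  k=8: C(9,8)·0.23^8·0.77^1 = 0.000054
  k=9: C(9,9)·0.23^9·0.77^0 = 0.000002
Total = 0.006460

0.0065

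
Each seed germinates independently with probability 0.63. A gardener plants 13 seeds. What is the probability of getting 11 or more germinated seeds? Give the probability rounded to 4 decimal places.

0.0875

X ~ Binomial(13, 0.63); P(X ≥ 11) = Σ C(13,k) p^k (1−p)^(13−k) over k:
  k=11: C(13,11)·0.63^11·0.37^2 = 0.066259
  k=12: C(13,12)·0.63^12·0.37^1 = 0.018803
  k=13: C(13,13)·0.63^13·0.37^0 = 0.002463
Total = 0.087525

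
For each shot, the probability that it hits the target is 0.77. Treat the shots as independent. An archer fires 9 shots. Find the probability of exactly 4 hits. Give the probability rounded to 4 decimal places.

X ~ Binomial(n=9, p=0.77).
P(X=4) = C(9,4) · p^4 · (1−p)^5
= 126 · 0.35153 · 0.00064363 = 0.028508

0.0285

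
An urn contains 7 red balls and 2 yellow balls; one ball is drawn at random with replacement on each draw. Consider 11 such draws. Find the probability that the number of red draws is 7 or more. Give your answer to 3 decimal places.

0.925

X ~ Binomial(11, 0.777778); P(X ≥ 7) = Σ C(11,k) p^k (1−p)^(11−k) over k:
  k=7: C(11,7)·0.777778^7·0.222222^4 = 0.13856
  k=8: C(11,8)·0.777778^8·0.222222^3 = 0.24249
  k=9: C(11,9)·0.777778^9·0.222222^2 = 0.28290
  k=10: C(11,10)·0.777778^10·0.222222^1 = 0.19803
  k=11: C(11,11)·0.777778^11·0.222222^0 = 0.06301
Total = 0.92500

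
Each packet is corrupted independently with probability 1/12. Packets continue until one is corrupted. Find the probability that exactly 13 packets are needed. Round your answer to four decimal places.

0.0293

Geometric (trials to first success), p = 0.083333.
P(Y = 13) = (1−p)^12 · p = 0.352 · 0.083333 = 0.029333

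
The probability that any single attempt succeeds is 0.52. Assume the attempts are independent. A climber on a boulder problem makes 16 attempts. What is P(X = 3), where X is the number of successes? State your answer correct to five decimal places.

X ~ Binomial(n=16, p=0.52).
P(X=3) = C(16,3) · p^3 · (1−p)^13
= 560 · 0.14061 · 7.1802e-05 = 0.0056537

0.00565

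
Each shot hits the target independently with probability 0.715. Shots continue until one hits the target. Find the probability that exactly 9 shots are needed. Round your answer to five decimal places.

Geometric (trials to first success), p = 0.715.
P(Y = 9) = (1−p)^8 · p = 4.3527e-05 · 0.715 = 0.0000311

0.00003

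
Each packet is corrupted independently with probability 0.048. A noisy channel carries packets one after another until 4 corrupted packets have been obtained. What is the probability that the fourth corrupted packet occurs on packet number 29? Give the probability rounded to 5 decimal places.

0.00508

Y = trial on which the fourth success occurs; negative binomial, r=4, p=0.048.
P(Y=29) = C(28,3) · p^4 · (1−p)^25
= 3276 · 5.3084e-06 · 0.29236 = 0.0050843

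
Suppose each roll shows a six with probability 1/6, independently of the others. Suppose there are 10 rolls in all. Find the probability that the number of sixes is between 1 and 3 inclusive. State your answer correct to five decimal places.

X ~ Binomial(10, 0.166667); P(1 ≤ X ≤ 3) = Σ C(10,k) p^k (1−p)^(10−k) over k:
  k=1: C(10,1)·0.166667^1·0.833333^9 = 0.3230112
  k=2: C(10,2)·0.166667^2·0.833333^8 = 0.2907100
  k=3: C(10,3)·0.166667^3·0.833333^7 = 0.1550454
Total = 0.7687666

0.76877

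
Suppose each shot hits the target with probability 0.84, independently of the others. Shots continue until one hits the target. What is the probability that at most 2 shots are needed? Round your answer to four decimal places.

0.9744

Y = number of shots to the first success; geometric, p = 0.84.
P(Y ≤ 2) = 1 − (1−p)^2 = 1 − 0.025600 = 0.974400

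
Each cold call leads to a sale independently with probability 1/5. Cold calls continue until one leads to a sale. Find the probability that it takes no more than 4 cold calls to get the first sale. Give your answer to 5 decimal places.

0.59040

Y = number of cold calls to the first success; geometric, p = 0.20.
P(Y ≤ 4) = 1 − (1−p)^4 = 1 − 0.4096000 = 0.5904000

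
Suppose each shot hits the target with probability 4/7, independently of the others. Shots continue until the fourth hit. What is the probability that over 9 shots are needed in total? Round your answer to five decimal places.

0.13468

Needing more than 9 shots ⇔ fewer than 4 successes in the first 9. With X ~ Binomial(9, 0.571429), P(Y > 9) = P(X ≤ 3).
  k=0: C(9,0)·0.571429^0·0.428571^9 = 0.0004878
  k=1: C(9,1)·0.571429^1·0.428571^8 = 0.0058532
  k=2: C(9,2)·0.571429^2·0.428571^7 = 0.0312168
  k=3: C(9,3)·0.571429^3·0.428571^6 = 0.0971191
P(X ≤ 3) = 0.1346768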